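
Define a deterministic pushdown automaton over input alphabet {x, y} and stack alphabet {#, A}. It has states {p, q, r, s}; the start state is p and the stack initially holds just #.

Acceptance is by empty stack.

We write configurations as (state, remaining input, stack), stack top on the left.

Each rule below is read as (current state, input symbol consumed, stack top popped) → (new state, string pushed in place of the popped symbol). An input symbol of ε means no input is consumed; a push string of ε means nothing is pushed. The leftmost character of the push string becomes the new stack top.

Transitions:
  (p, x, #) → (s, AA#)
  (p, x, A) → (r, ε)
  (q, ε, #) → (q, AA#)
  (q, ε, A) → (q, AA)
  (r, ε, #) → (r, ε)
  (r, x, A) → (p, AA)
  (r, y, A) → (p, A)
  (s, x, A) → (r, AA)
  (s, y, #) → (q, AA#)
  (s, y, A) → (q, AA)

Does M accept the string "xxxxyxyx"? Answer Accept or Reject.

Reject

(p, xxxxyxyx, #) ⊢ (s, xxxyxyx, AA#) ⊢ (r, xxyxyx, AAA#) ⊢ (p, xyxyx, AAAA#) ⊢ (r, yxyx, AAA#) ⊢ (p, xyx, AAA#) ⊢ (r, yx, AA#) ⊢ (p, x, AA#) ⊢ (r, ε, A#)
All input consumed; stack is A#, not empty, and no further ε-move applies.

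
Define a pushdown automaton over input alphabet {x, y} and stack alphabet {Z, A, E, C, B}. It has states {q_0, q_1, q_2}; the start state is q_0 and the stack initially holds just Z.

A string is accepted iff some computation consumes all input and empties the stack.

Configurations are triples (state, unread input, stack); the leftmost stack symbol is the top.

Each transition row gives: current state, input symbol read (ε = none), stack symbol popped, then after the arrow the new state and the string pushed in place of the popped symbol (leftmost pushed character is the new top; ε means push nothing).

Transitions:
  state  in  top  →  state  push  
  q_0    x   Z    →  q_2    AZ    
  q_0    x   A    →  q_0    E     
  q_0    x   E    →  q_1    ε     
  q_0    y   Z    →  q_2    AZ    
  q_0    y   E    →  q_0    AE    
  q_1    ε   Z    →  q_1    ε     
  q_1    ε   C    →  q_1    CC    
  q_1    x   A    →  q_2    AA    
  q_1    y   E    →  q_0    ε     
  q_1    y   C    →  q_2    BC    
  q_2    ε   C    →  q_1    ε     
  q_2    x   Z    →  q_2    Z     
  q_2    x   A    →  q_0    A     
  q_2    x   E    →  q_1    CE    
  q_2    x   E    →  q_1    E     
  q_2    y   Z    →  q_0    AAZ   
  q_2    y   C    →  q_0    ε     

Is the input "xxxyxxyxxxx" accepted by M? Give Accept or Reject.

Accept

One accepting computation: (q_0, xxxyxxyxxxx, Z) ⊢ (q_2, xxyxxyxxxx, AZ) ⊢ (q_0, xyxxyxxxx, AZ) ⊢ (q_0, yxxyxxxx, EZ) ⊢ (q_0, xxyxxxx, AEZ) ⊢ (q_0, xyxxxx, EEZ) ⊢ (q_1, yxxxx, EZ) ⊢ (q_0, xxxx, Z) ⊢ (q_2, xxx, AZ) ⊢ (q_0, xx, AZ) ⊢ (q_0, x, EZ) ⊢ (q_1, ε, Z) ⊢ (q_1, ε, ε)
All input consumed and the stack is empty.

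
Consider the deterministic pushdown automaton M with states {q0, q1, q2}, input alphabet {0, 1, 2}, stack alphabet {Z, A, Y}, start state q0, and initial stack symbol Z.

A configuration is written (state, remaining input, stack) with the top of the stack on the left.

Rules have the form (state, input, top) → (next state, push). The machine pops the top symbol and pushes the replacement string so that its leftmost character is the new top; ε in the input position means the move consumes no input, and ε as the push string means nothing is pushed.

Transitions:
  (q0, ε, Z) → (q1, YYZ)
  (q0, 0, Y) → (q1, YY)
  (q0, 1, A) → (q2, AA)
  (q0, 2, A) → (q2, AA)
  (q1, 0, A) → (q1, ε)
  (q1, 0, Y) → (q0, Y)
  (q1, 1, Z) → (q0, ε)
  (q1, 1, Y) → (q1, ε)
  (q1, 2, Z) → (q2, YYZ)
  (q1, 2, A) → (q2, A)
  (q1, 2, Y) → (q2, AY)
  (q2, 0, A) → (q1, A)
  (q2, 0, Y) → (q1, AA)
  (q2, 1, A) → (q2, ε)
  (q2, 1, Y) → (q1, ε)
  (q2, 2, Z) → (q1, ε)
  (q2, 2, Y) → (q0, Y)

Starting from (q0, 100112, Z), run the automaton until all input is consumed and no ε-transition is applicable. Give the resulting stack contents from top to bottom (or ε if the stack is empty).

YYZ

(q0, 100112, Z)
  ε-move, top Z: go to q1, push YYZ → (q1, 100112, YYZ)
  read 1, top Y: go to q1, push ε → (q1, 00112, YZ)
  read 0, top Y: go to q0, push Y → (q0, 0112, YZ)
  read 0, top Y: go to q1, push YY → (q1, 112, YYZ)
  read 1, top Y: go to q1, push ε → (q1, 12, YZ)
  read 1, top Y: go to q1, push ε → (q1, 2, Z)
  read 2, top Z: go to q2, push YYZ → (q2, ε, YYZ)
All input consumed in state q2 with stack YYZ.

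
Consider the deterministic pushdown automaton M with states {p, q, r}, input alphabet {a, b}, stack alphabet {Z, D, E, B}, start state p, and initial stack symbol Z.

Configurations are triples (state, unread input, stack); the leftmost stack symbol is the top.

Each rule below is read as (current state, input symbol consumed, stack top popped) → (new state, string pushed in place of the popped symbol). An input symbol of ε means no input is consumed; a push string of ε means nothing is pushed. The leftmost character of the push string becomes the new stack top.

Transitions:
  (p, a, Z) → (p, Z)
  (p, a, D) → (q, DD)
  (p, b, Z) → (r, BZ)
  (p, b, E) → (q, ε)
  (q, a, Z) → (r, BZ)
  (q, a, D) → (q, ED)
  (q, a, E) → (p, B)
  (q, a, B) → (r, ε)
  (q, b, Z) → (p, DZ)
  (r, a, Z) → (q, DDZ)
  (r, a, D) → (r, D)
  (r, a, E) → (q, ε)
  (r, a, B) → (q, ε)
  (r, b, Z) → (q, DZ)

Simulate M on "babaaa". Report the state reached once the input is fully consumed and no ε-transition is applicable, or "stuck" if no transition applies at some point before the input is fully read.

(p, babaaa, Z) ⊢ (r, abaaa, BZ) ⊢ (q, baaa, Z) ⊢ (p, aaa, DZ) ⊢ (q, aa, DDZ) ⊢ (q, a, EDDZ) ⊢ (p, ε, BDDZ)
All input consumed; M is in state p.

p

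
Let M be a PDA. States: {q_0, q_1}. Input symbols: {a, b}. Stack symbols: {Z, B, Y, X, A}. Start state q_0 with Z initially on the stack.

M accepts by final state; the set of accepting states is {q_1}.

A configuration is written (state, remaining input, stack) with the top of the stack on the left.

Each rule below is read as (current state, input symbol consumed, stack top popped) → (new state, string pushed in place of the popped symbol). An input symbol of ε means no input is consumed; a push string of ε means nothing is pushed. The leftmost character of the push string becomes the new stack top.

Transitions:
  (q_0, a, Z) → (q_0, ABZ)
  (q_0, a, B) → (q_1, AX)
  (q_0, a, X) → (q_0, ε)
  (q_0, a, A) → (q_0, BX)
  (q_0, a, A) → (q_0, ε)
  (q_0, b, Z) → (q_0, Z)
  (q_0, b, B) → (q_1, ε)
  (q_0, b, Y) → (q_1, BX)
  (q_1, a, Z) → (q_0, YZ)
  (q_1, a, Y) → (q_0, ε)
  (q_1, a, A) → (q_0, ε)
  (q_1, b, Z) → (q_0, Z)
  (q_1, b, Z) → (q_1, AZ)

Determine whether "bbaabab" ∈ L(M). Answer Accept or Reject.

One accepting computation: (q_0, bbaabab, Z) ⊢ (q_0, baabab, Z) ⊢ (q_0, aabab, Z) ⊢ (q_0, abab, ABZ) ⊢ (q_0, bab, BZ) ⊢ (q_1, ab, Z) ⊢ (q_0, b, YZ) ⊢ (q_1, ε, BXZ)
All input consumed and state q_1 ∈ F.

Accept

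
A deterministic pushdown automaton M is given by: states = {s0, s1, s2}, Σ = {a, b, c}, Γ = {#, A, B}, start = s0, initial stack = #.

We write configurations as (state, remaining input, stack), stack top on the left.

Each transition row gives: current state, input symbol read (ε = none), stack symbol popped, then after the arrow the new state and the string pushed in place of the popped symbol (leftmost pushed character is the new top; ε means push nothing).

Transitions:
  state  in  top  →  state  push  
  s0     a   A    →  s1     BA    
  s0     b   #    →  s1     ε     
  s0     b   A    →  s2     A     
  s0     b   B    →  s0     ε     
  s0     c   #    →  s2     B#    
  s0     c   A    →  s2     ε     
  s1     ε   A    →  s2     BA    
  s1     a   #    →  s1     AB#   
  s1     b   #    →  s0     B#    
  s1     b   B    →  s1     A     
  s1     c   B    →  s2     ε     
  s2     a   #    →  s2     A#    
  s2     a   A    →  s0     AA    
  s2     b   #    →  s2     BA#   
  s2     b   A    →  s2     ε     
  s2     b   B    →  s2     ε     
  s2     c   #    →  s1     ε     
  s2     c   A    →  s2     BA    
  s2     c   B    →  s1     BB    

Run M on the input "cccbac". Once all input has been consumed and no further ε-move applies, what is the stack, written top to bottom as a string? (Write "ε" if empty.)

(s0, cccbac, #)
  read c, top #: go to s2, push B# → (s2, ccbac, B#)
  read c, top B: go to s1, push BB → (s1, cbac, BB#)
  read c, top B: go to s2, push ε → (s2, bac, B#)
  read b, top B: go to s2, push ε → (s2, ac, #)
  read a, top #: go to s2, push A# → (s2, c, A#)
  read c, top A: go to s2, push BA → (s2, ε, BA#)
All input consumed in state s2 with stack BA#.

BA#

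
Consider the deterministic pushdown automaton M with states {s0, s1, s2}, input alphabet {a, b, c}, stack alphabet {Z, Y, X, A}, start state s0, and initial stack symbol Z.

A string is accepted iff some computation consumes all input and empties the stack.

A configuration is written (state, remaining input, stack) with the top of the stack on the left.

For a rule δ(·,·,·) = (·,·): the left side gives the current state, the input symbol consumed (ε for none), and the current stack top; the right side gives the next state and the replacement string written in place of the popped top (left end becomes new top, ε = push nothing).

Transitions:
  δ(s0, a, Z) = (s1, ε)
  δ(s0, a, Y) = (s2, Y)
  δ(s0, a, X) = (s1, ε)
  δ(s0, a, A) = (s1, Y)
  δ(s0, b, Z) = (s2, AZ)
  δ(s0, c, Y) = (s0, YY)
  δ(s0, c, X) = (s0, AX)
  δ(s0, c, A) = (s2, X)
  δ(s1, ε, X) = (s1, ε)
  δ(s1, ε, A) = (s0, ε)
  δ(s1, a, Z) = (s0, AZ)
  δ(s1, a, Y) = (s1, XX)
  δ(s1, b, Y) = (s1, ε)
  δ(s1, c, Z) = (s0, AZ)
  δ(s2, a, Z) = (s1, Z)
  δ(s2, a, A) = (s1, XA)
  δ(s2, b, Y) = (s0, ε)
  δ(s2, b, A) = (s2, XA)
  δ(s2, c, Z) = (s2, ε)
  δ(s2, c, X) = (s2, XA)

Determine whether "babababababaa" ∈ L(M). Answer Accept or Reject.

Accept

(s0, babababababaa, Z)
  read b, top Z: go to s2, push AZ → (s2, abababababaa, AZ)
  read a, top A: go to s1, push XA → (s1, bababababaa, XAZ)
  ε-move, top X: go to s1, push ε → (s1, bababababaa, AZ)
  ε-move, top A: go to s0, push ε → (s0, bababababaa, Z)
  read b, top Z: go to s2, push AZ → (s2, ababababaa, AZ)
  read a, top A: go to s1, push XA → (s1, babababaa, XAZ)
  ε-move, top X: go to s1, push ε → (s1, babababaa, AZ)
  ε-move, top A: go to s0, push ε → (s0, babababaa, Z)
  read b, top Z: go to s2, push AZ → (s2, abababaa, AZ)
  read a, top A: go to s1, push XA → (s1, bababaa, XAZ)
  ε-move, top X: go to s1, push ε → (s1, bababaa, AZ)
  ε-move, top A: go to s0, push ε → (s0, bababaa, Z)
  read b, top Z: go to s2, push AZ → (s2, ababaa, AZ)
  read a, top A: go to s1, push XA → (s1, babaa, XAZ)
  ε-move, top X: go to s1, push ε → (s1, babaa, AZ)
  ε-move, top A: go to s0, push ε → (s0, babaa, Z)
  read b, top Z: go to s2, push AZ → (s2, abaa, AZ)
  read a, top A: go to s1, push XA → (s1, baa, XAZ)
  ε-move, top X: go to s1, push ε → (s1, baa, AZ)
  ε-move, top A: go to s0, push ε → (s0, baa, Z)
  read b, top Z: go to s2, push AZ → (s2, aa, AZ)
  read a, top A: go to s1, push XA → (s1, a, XAZ)
  ε-move, top X: go to s1, push ε → (s1, a, AZ)
  ε-move, top A: go to s0, push ε → (s0, a, Z)
  read a, top Z: go to s1, push ε → (s1, ε, ε)
All input consumed and the stack is empty.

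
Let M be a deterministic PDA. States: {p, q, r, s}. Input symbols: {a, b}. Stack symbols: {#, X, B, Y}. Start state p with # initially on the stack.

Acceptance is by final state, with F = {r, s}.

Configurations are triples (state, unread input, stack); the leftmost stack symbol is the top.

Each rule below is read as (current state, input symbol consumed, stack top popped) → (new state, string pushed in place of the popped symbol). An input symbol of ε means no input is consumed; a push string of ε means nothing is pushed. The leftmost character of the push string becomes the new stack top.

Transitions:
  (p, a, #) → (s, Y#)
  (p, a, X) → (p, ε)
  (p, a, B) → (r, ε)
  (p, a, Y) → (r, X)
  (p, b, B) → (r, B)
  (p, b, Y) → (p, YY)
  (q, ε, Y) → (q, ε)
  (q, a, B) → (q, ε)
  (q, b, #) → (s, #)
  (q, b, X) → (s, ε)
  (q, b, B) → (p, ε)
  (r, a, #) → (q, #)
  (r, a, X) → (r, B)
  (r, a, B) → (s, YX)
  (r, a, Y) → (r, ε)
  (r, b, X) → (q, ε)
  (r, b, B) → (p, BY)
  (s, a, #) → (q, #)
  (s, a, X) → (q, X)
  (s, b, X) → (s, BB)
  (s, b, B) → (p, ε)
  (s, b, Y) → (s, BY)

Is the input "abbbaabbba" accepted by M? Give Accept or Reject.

Accept

(p, abbbaabbba, #)
  read a, top #: go to s, push Y# → (s, bbbaabbba, Y#)
  read b, top Y: go to s, push BY → (s, bbaabbba, BY#)
  read b, top B: go to p, push ε → (p, baabbba, Y#)
  read b, top Y: go to p, push YY → (p, aabbba, YY#)
  read a, top Y: go to r, push X → (r, abbba, XY#)
  read a, top X: go to r, push B → (r, bbba, BY#)
  read b, top B: go to p, push BY → (p, bba, BYY#)
  read b, top B: go to r, push B → (r, ba, BYY#)
  read b, top B: go to p, push BY → (p, a, BYYY#)
  read a, top B: go to r, push ε → (r, ε, YYY#)
All input consumed; state r ∈ F.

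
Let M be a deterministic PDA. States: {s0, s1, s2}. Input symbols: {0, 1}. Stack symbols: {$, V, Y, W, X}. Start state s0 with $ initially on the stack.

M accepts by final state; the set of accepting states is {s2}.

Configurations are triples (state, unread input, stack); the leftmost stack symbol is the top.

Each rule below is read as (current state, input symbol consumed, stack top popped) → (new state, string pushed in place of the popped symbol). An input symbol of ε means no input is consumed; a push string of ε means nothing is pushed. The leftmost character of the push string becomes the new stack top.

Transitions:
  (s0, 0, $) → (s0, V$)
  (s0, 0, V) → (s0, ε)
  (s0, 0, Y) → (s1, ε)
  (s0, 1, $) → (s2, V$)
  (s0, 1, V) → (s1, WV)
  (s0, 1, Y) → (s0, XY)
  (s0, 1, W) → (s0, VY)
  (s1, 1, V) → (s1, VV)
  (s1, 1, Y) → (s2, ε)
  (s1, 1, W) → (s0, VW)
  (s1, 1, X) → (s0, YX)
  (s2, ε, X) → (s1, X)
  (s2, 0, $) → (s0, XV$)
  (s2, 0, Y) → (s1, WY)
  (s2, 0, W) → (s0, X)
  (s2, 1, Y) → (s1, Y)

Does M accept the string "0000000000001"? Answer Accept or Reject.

(s0, 0000000000001, $) ⊢ (s0, 000000000001, V$) ⊢ (s0, 00000000001, $) ⊢ (s0, 0000000001, V$) ⊢ (s0, 000000001, $) ⊢ (s0, 00000001, V$) ⊢ (s0, 0000001, $) ⊢ (s0, 000001, V$) ⊢ (s0, 00001, $) ⊢ (s0, 0001, V$) ⊢ (s0, 001, $) ⊢ (s0, 01, V$) ⊢ (s0, 1, $) ⊢ (s2, ε, V$)
All input consumed; state s2 ∈ F.

Accept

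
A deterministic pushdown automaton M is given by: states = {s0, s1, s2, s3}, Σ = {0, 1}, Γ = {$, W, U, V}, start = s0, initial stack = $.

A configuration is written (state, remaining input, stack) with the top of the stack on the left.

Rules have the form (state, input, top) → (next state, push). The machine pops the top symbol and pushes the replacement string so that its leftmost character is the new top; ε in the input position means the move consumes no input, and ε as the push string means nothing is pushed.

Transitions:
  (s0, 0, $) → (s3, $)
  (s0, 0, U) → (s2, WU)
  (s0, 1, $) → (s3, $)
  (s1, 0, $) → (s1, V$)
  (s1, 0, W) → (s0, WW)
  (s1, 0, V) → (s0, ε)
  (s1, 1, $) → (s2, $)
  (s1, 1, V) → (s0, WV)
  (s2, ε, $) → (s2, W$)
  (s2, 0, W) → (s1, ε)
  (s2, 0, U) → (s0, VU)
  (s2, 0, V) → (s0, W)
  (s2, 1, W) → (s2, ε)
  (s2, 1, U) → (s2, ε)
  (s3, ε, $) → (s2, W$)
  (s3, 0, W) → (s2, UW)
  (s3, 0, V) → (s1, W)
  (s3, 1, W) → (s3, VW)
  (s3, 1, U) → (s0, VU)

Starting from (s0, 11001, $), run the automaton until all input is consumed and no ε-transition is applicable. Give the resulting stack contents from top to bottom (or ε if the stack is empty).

(s0, 11001, $)
  read 1, top $: go to s3, push $ → (s3, 1001, $)
  ε-move, top $: go to s2, push W$ → (s2, 1001, W$)
  read 1, top W: go to s2, push ε → (s2, 001, $)
  ε-move, top $: go to s2, push W$ → (s2, 001, W$)
  read 0, top W: go to s1, push ε → (s1, 01, $)
  read 0, top $: go to s1, push V$ → (s1, 1, V$)
  read 1, top V: go to s0, push WV → (s0, ε, WV$)
All input consumed in state s0 with stack WV$.

WV$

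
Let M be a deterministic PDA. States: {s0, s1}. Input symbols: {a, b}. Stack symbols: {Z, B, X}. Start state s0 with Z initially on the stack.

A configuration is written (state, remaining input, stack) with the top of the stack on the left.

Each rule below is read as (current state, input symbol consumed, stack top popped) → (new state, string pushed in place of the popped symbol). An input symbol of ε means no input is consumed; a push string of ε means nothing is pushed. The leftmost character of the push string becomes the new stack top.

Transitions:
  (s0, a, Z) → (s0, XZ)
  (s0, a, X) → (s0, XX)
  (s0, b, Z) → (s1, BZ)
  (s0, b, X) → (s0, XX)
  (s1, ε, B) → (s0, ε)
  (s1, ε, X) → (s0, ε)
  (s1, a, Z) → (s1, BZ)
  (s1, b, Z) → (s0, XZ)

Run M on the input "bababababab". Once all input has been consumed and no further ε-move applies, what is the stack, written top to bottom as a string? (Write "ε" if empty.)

(s0, bababababab, Z) ⊢ (s1, ababababab, BZ) ⊢ (s0, ababababab, Z) ⊢ (s0, babababab, XZ) ⊢ (s0, abababab, XXZ) ⊢ (s0, bababab, XXXZ) ⊢ (s0, ababab, XXXXZ) ⊢ (s0, babab, XXXXXZ) ⊢ (s0, abab, XXXXXXZ) ⊢ (s0, bab, XXXXXXXZ) ⊢ (s0, ab, XXXXXXXXZ) ⊢ (s0, b, XXXXXXXXXZ) ⊢ (s0, ε, XXXXXXXXXXZ)
All input consumed in state s0 with stack XXXXXXXXXXZ.

XXXXXXXXXXZ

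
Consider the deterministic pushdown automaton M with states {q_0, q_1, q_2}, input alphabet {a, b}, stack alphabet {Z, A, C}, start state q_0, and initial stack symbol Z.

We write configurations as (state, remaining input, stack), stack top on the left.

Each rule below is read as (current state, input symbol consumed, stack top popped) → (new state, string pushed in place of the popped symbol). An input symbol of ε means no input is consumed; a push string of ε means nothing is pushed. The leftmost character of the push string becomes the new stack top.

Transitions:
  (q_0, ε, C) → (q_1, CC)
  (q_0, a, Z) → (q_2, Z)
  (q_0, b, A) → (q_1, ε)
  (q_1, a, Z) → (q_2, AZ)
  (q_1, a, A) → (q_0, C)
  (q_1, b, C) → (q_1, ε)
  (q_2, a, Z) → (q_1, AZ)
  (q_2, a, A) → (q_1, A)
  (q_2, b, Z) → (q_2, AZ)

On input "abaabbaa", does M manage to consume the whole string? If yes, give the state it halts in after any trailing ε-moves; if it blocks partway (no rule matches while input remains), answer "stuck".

q_1

(q_0, abaabbaa, Z)
  read a, top Z: go to q_2, push Z → (q_2, baabbaa, Z)
  read b, top Z: go to q_2, push AZ → (q_2, aabbaa, AZ)
  read a, top A: go to q_1, push A → (q_1, abbaa, AZ)
  read a, top A: go to q_0, push C → (q_0, bbaa, CZ)
  ε-move, top C: go to q_1, push CC → (q_1, bbaa, CCZ)
  read b, top C: go to q_1, push ε → (q_1, baa, CZ)
  read b, top C: go to q_1, push ε → (q_1, aa, Z)
  read a, top Z: go to q_2, push AZ → (q_2, a, AZ)
  read a, top A: go to q_1, push A → (q_1, ε, AZ)
All input consumed; M is in state q_1.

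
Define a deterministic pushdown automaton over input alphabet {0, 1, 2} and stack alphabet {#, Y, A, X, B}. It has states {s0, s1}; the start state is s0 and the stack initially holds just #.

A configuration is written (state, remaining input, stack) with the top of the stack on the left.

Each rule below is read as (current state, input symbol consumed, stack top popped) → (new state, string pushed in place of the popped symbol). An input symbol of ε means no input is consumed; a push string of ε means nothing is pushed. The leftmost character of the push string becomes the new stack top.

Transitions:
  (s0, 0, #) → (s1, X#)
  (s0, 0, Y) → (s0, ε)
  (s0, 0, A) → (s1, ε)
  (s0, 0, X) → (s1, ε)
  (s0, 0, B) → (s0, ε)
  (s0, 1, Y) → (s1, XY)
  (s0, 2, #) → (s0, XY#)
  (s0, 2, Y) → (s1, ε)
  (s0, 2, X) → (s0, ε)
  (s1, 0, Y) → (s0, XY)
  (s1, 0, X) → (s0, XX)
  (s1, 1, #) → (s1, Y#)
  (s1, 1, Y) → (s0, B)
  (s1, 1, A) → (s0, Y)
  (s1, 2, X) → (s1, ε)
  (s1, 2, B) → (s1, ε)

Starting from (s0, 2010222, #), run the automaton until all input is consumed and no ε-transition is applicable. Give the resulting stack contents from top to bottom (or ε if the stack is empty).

(s0, 2010222, #) ⊢ (s0, 010222, XY#) ⊢ (s1, 10222, Y#) ⊢ (s0, 0222, B#) ⊢ (s0, 222, #) ⊢ (s0, 22, XY#) ⊢ (s0, 2, Y#) ⊢ (s1, ε, #)
All input consumed in state s1 with stack #.

#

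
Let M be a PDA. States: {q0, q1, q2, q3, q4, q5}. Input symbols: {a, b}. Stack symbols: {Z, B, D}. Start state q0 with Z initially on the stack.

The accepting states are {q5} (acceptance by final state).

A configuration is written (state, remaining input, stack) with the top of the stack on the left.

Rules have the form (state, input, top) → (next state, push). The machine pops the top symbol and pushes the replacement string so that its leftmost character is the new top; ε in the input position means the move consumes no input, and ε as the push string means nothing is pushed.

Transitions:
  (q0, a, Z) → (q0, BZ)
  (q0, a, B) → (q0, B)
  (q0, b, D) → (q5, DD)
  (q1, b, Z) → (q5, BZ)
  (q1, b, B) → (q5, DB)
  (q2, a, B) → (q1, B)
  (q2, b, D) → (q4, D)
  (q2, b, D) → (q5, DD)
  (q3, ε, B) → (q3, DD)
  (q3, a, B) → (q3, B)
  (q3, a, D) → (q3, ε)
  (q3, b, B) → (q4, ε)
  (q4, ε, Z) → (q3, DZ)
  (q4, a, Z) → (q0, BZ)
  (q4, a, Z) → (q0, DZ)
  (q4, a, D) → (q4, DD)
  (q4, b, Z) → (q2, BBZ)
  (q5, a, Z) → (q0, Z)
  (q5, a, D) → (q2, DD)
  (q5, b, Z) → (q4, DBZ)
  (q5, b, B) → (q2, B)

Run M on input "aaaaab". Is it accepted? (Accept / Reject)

No computation consumes all input and reaches a final state.

Reject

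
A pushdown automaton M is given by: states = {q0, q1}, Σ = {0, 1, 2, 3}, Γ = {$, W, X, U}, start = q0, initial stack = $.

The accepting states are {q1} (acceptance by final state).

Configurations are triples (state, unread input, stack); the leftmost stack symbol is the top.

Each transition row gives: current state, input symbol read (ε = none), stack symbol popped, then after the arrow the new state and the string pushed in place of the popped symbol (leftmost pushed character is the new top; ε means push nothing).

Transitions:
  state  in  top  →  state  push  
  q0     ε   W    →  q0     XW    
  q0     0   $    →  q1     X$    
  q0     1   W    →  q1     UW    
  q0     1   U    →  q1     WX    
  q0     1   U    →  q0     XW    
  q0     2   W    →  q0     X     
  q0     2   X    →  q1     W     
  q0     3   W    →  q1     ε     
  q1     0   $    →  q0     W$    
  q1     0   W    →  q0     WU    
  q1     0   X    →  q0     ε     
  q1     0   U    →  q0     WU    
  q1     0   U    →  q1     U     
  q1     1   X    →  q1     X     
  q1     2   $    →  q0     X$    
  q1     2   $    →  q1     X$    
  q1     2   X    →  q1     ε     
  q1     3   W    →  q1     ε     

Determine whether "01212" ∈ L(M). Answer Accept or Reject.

Reject

No computation consumes all input and reaches a final state.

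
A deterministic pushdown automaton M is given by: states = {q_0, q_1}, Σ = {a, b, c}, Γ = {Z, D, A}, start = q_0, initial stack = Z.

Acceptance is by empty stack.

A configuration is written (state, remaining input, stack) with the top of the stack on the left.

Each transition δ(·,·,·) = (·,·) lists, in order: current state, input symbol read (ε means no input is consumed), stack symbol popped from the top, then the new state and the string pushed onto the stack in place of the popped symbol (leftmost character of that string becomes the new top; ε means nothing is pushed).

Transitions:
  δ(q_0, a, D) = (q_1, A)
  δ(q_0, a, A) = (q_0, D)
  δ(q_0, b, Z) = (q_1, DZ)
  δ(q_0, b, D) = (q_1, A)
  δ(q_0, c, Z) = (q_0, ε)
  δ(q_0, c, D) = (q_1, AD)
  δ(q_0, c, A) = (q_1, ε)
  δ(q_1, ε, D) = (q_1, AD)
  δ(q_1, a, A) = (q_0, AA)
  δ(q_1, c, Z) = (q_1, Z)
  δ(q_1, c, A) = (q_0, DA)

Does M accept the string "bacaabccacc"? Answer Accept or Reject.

(q_0, bacaabccacc, Z) ⊢ (q_1, acaabccacc, DZ) ⊢ (q_1, acaabccacc, ADZ) ⊢ (q_0, caabccacc, AADZ) ⊢ (q_1, aabccacc, ADZ) ⊢ (q_0, abccacc, AADZ) ⊢ (q_0, bccacc, DADZ) ⊢ (q_1, ccacc, AADZ) ⊢ (q_0, cacc, DAADZ) ⊢ (q_1, acc, ADAADZ) ⊢ (q_0, cc, AADAADZ) ⊢ (q_1, c, ADAADZ) ⊢ (q_0, ε, DADAADZ)
All input consumed; stack is DADAADZ, not empty, and no further ε-move applies.

Reject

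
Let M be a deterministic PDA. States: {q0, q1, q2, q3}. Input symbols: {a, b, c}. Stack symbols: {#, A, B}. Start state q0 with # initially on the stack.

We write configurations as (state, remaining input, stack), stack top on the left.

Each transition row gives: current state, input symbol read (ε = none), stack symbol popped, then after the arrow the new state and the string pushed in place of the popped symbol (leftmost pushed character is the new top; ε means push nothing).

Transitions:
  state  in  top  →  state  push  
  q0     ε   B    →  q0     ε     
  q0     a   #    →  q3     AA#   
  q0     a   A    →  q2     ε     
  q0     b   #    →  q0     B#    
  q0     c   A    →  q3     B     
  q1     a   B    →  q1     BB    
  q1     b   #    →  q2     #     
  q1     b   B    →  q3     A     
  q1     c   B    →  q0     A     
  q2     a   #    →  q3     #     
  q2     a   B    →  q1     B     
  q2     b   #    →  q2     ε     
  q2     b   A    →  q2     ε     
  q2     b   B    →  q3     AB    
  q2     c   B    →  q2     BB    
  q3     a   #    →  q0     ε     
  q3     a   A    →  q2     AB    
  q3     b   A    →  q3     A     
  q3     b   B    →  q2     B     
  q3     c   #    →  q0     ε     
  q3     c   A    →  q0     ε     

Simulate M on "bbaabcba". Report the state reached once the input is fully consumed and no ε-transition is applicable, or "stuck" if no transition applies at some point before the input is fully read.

q2

(q0, bbaabcba, #)
  read b, top #: go to q0, push B# → (q0, baabcba, B#)
  ε-move, top B: go to q0, push ε → (q0, baabcba, #)
  read b, top #: go to q0, push B# → (q0, aabcba, B#)
  ε-move, top B: go to q0, push ε → (q0, aabcba, #)
  read a, top #: go to q3, push AA# → (q3, abcba, AA#)
  read a, top A: go to q2, push AB → (q2, bcba, ABA#)
  read b, top A: go to q2, push ε → (q2, cba, BA#)
  read c, top B: go to q2, push BB → (q2, ba, BBA#)
  read b, top B: go to q3, push AB → (q3, a, ABBA#)
  read a, top A: go to q2, push AB → (q2, ε, ABBBA#)
All input consumed; M is in state q2.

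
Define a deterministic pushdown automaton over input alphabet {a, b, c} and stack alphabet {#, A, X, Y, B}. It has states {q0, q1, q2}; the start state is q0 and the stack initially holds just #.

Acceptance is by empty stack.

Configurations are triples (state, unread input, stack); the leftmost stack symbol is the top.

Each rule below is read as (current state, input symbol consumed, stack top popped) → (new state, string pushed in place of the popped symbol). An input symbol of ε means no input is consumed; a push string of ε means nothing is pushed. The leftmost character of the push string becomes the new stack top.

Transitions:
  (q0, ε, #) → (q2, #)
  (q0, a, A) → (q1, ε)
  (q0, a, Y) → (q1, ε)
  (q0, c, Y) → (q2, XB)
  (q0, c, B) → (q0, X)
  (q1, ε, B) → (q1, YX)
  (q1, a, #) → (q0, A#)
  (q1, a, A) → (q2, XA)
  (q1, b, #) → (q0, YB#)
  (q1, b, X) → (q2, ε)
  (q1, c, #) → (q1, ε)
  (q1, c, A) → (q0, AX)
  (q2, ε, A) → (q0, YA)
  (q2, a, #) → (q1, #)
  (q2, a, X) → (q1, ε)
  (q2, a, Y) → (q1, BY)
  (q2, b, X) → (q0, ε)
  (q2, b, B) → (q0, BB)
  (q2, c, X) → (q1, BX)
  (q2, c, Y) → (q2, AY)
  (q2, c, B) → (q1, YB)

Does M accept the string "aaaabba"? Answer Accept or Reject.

Reject

(q0, aaaabba, #) ⊢ (q2, aaaabba, #) ⊢ (q1, aaabba, #) ⊢ (q0, aabba, A#) ⊢ (q1, abba, #) ⊢ (q0, bba, A#)
No transition applies at (q0, bba, A#); input not fully consumed.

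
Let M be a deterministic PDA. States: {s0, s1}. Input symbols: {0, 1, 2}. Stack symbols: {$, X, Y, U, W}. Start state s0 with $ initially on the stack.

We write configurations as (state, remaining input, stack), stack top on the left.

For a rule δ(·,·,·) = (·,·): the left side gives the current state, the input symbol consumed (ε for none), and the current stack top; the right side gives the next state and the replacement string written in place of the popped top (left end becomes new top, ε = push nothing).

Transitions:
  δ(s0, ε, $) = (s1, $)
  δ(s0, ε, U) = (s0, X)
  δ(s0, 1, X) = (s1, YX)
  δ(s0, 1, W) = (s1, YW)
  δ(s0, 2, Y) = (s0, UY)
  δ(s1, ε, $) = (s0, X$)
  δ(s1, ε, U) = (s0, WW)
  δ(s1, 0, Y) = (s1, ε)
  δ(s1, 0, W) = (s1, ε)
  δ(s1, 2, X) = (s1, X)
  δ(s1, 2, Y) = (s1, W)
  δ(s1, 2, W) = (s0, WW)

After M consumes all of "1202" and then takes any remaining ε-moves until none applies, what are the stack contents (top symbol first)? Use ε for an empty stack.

(s0, 1202, $)
  ε-move, top $: go to s1, push $ → (s1, 1202, $)
  ε-move, top $: go to s0, push X$ → (s0, 1202, X$)
  read 1, top X: go to s1, push YX → (s1, 202, YX$)
  read 2, top Y: go to s1, push W → (s1, 02, WX$)
  read 0, top W: go to s1, push ε → (s1, 2, X$)
  read 2, top X: go to s1, push X → (s1, ε, X$)
All input consumed in state s1 with stack X$.

X$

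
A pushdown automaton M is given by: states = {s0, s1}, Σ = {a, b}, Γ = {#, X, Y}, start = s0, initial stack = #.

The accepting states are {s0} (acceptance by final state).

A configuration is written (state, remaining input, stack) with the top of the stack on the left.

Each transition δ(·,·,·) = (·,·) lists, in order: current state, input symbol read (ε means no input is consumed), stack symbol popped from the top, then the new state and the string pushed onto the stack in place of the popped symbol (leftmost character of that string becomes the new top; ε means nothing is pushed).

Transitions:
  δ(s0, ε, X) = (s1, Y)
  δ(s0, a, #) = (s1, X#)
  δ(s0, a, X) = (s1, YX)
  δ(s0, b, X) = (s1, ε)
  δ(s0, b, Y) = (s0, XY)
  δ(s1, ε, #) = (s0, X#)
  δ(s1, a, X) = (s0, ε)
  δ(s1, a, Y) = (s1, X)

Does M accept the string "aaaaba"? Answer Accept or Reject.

No computation consumes all input and reaches a final state.

Reject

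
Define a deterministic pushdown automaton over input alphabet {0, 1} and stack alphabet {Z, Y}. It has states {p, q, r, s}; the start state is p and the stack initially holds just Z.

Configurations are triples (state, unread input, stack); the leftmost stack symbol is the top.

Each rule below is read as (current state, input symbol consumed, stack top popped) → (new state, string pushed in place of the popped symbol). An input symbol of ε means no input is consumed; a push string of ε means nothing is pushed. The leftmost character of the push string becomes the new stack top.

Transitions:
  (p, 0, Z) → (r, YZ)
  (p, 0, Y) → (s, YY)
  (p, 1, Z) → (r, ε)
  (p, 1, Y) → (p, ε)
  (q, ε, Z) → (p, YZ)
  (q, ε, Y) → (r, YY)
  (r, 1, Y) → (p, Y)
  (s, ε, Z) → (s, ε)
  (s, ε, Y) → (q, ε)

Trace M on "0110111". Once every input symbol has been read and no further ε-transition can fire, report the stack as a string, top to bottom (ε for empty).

ε

(p, 0110111, Z) ⊢ (r, 110111, YZ) ⊢ (p, 10111, YZ) ⊢ (p, 0111, Z) ⊢ (r, 111, YZ) ⊢ (p, 11, YZ) ⊢ (p, 1, Z) ⊢ (r, ε, ε)
All input consumed in state r with stack ε.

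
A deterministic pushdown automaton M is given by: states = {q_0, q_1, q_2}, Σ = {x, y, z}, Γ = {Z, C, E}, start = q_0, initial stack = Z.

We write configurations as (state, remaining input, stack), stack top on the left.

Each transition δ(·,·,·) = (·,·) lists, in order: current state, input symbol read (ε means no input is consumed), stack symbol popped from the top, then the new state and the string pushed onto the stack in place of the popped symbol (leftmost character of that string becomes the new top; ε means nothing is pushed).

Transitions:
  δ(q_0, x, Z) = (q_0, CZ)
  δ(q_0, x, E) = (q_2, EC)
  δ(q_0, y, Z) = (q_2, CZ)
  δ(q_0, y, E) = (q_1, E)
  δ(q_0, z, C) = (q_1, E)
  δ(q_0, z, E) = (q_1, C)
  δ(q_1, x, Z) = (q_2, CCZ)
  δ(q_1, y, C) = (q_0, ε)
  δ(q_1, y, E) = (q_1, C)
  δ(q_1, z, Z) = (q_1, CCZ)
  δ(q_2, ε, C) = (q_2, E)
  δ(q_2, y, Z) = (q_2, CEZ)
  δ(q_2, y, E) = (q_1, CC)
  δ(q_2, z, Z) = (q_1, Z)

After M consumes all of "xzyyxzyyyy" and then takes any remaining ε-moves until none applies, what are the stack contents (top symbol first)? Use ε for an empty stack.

(q_0, xzyyxzyyyy, Z)
  read x, top Z: go to q_0, push CZ → (q_0, zyyxzyyyy, CZ)
  read z, top C: go to q_1, push E → (q_1, yyxzyyyy, EZ)
  read y, top E: go to q_1, push C → (q_1, yxzyyyy, CZ)
  read y, top C: go to q_0, push ε → (q_0, xzyyyy, Z)
  read x, top Z: go to q_0, push CZ → (q_0, zyyyy, CZ)
  read z, top C: go to q_1, push E → (q_1, yyyy, EZ)
  read y, top E: go to q_1, push C → (q_1, yyy, CZ)
  read y, top C: go to q_0, push ε → (q_0, yy, Z)
  read y, top Z: go to q_2, push CZ → (q_2, y, CZ)
  ε-move, top C: go to q_2, push E → (q_2, y, EZ)
  read y, top E: go to q_1, push CC → (q_1, ε, CCZ)
All input consumed in state q_1 with stack CCZ.

CCZ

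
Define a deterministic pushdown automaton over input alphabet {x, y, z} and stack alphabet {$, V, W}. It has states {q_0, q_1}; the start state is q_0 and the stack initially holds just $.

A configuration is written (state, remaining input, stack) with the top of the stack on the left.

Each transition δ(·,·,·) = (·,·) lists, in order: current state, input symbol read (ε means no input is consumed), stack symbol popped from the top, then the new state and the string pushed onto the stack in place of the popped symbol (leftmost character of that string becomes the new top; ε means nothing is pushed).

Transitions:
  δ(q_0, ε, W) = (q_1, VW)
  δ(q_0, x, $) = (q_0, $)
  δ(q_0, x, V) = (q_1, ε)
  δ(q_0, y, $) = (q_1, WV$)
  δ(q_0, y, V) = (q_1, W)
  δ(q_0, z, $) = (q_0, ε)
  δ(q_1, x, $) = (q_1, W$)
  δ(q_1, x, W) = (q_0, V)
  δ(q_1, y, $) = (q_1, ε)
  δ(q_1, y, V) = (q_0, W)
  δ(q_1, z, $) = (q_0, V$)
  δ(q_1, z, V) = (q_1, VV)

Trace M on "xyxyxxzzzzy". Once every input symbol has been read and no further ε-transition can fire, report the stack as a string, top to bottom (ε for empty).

VWVVVV$

(q_0, xyxyxxzzzzy, $) ⊢ (q_0, yxyxxzzzzy, $) ⊢ (q_1, xyxxzzzzy, WV$) ⊢ (q_0, yxxzzzzy, VV$) ⊢ (q_1, xxzzzzy, WV$) ⊢ (q_0, xzzzzy, VV$) ⊢ (q_1, zzzzy, V$) ⊢ (q_1, zzzy, VV$) ⊢ (q_1, zzy, VVV$) ⊢ (q_1, zy, VVVV$) ⊢ (q_1, y, VVVVV$) ⊢ (q_0, ε, WVVVV$) ⊢ (q_1, ε, VWVVVV$)
All input consumed in state q_1 with stack VWVVVV$.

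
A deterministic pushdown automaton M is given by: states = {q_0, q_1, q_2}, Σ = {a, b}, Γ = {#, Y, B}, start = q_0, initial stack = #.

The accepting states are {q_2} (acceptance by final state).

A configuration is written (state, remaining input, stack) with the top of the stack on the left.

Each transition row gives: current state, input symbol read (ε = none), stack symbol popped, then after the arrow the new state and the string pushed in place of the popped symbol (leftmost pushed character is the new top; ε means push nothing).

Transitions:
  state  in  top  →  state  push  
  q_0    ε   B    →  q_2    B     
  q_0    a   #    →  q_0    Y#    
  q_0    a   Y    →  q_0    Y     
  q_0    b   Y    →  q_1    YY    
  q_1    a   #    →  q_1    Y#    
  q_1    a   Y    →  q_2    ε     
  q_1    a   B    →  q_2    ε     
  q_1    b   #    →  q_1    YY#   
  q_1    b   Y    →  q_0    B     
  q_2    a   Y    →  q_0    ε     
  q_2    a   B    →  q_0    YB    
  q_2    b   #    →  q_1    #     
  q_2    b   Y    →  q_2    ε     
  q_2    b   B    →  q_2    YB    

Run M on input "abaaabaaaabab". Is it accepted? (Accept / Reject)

Accept

(q_0, abaaabaaaabab, #)
  read a, top #: go to q_0, push Y# → (q_0, baaabaaaabab, Y#)
  read b, top Y: go to q_1, push YY → (q_1, aaabaaaabab, YY#)
  read a, top Y: go to q_2, push ε → (q_2, aabaaaabab, Y#)
  read a, top Y: go to q_0, push ε → (q_0, abaaaabab, #)
  read a, top #: go to q_0, push Y# → (q_0, baaaabab, Y#)
  read b, top Y: go to q_1, push YY → (q_1, aaaabab, YY#)
  read a, top Y: go to q_2, push ε → (q_2, aaabab, Y#)
  read a, top Y: go to q_0, push ε → (q_0, aabab, #)
  read a, top #: go to q_0, push Y# → (q_0, abab, Y#)
  read a, top Y: go to q_0, push Y → (q_0, bab, Y#)
  read b, top Y: go to q_1, push YY → (q_1, ab, YY#)
  read a, top Y: go to q_2, push ε → (q_2, b, Y#)
  read b, top Y: go to q_2, push ε → (q_2, ε, #)
All input consumed; state q_2 ∈ F.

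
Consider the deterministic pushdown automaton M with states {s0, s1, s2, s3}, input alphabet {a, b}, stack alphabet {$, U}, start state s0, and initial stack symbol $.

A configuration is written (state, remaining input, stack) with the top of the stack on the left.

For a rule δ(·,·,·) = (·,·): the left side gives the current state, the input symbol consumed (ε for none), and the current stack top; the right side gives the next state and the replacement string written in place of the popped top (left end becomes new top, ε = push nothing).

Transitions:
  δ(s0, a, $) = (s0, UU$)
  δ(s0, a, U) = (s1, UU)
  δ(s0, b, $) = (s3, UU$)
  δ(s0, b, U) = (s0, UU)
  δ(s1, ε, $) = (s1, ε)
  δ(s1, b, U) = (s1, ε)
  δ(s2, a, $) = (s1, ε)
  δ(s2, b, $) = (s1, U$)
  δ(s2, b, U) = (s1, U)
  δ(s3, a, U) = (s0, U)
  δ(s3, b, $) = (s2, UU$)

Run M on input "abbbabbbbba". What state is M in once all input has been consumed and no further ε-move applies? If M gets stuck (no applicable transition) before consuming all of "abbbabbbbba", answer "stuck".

(s0, abbbabbbbba, $)
  read a, top $: go to s0, push UU$ → (s0, bbbabbbbba, UU$)
  read b, top U: go to s0, push UU → (s0, bbabbbbba, UUU$)
  read b, top U: go to s0, push UU → (s0, babbbbba, UUUU$)
  read b, top U: go to s0, push UU → (s0, abbbbba, UUUUU$)
  read a, top U: go to s1, push UU → (s1, bbbbba, UUUUUU$)
  read b, top U: go to s1, push ε → (s1, bbbba, UUUUU$)
  read b, top U: go to s1, push ε → (s1, bbba, UUUU$)
  read b, top U: go to s1, push ε → (s1, bba, UUU$)
  read b, top U: go to s1, push ε → (s1, ba, UU$)
  read b, top U: go to s1, push ε → (s1, a, U$)
No transition for (s1, a, top U); M blocks with input a remaining.

stuck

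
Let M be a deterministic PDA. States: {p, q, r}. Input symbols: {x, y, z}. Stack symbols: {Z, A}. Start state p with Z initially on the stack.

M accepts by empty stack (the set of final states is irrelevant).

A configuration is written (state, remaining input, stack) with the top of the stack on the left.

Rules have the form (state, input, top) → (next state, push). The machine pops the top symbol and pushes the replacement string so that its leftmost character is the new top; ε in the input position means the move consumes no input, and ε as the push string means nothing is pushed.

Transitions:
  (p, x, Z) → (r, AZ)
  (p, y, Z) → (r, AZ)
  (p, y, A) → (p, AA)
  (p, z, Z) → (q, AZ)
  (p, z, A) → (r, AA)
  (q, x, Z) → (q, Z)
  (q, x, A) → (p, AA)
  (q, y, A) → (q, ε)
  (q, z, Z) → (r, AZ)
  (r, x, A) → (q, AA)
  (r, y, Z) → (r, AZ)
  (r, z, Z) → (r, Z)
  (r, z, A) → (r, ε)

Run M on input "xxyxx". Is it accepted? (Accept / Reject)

(p, xxyxx, Z)
  read x, top Z: go to r, push AZ → (r, xyxx, AZ)
  read x, top A: go to q, push AA → (q, yxx, AAZ)
  read y, top A: go to q, push ε → (q, xx, AZ)
  read x, top A: go to p, push AA → (p, x, AAZ)
No transition applies at (p, x, AAZ); input not fully consumed.

Reject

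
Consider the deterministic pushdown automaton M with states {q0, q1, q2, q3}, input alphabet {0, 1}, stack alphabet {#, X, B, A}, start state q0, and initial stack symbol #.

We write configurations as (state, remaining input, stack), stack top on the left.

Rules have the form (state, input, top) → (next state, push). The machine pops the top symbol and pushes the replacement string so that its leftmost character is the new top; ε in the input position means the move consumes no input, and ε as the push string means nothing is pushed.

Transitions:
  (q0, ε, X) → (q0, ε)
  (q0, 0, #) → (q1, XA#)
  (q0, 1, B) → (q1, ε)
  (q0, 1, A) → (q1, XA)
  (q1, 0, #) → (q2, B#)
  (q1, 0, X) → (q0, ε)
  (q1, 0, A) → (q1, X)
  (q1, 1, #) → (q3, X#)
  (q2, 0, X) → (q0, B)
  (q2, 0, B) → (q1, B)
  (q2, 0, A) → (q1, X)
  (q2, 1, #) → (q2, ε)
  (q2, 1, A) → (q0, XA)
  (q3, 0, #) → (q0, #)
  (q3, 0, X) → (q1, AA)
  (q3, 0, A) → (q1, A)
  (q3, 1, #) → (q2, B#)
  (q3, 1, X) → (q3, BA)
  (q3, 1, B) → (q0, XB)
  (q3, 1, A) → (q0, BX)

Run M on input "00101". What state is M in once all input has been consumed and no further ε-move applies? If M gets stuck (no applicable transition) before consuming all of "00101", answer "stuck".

(q0, 00101, #) ⊢ (q1, 0101, XA#) ⊢ (q0, 101, A#) ⊢ (q1, 01, XA#) ⊢ (q0, 1, A#) ⊢ (q1, ε, XA#)
All input consumed; M is in state q1.

q1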